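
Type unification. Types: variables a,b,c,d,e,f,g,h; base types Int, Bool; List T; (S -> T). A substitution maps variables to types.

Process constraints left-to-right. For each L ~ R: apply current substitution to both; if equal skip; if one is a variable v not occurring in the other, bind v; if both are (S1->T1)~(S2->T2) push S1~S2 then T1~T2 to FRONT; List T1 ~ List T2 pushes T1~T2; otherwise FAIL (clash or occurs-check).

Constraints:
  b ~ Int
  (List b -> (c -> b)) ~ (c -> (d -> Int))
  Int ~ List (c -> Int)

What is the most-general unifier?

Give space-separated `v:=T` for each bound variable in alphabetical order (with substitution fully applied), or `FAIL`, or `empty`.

Answer: FAIL

Derivation:
step 1: unify b ~ Int  [subst: {-} | 2 pending]
  bind b := Int
step 2: unify (List Int -> (c -> Int)) ~ (c -> (d -> Int))  [subst: {b:=Int} | 1 pending]
  -> decompose arrow: push List Int~c, (c -> Int)~(d -> Int)
step 3: unify List Int ~ c  [subst: {b:=Int} | 2 pending]
  bind c := List Int
step 4: unify (List Int -> Int) ~ (d -> Int)  [subst: {b:=Int, c:=List Int} | 1 pending]
  -> decompose arrow: push List Int~d, Int~Int
step 5: unify List Int ~ d  [subst: {b:=Int, c:=List Int} | 2 pending]
  bind d := List Int
step 6: unify Int ~ Int  [subst: {b:=Int, c:=List Int, d:=List Int} | 1 pending]
  -> identical, skip
step 7: unify Int ~ List (List Int -> Int)  [subst: {b:=Int, c:=List Int, d:=List Int} | 0 pending]
  clash: Int vs List (List Int -> Int)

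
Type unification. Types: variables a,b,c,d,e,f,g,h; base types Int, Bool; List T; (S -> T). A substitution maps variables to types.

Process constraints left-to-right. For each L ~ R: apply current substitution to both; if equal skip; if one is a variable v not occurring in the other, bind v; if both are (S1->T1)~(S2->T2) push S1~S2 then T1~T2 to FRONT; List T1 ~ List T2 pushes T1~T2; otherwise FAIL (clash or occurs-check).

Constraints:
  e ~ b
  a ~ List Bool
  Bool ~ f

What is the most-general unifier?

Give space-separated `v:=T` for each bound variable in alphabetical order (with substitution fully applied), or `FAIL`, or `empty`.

step 1: unify e ~ b  [subst: {-} | 2 pending]
  bind e := b
step 2: unify a ~ List Bool  [subst: {e:=b} | 1 pending]
  bind a := List Bool
step 3: unify Bool ~ f  [subst: {e:=b, a:=List Bool} | 0 pending]
  bind f := Bool

Answer: a:=List Bool e:=b f:=Bool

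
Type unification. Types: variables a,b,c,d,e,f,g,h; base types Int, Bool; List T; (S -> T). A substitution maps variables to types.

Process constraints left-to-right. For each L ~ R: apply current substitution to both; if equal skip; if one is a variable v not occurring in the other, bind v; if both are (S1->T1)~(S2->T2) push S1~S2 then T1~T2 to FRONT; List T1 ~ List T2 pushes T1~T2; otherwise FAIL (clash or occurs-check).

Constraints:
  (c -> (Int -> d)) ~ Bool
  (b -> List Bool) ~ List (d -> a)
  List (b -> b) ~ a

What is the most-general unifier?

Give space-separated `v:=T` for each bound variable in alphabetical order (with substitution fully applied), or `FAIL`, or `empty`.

Answer: FAIL

Derivation:
step 1: unify (c -> (Int -> d)) ~ Bool  [subst: {-} | 2 pending]
  clash: (c -> (Int -> d)) vs Bool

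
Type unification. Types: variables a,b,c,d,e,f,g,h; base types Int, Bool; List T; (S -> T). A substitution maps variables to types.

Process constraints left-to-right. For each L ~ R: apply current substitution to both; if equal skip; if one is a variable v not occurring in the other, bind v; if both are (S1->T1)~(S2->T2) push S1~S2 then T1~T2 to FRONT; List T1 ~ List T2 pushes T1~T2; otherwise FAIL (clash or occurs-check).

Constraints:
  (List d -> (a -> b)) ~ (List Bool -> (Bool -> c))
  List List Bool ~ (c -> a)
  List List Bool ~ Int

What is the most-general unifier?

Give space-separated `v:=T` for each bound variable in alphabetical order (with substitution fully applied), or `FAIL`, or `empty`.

step 1: unify (List d -> (a -> b)) ~ (List Bool -> (Bool -> c))  [subst: {-} | 2 pending]
  -> decompose arrow: push List d~List Bool, (a -> b)~(Bool -> c)
step 2: unify List d ~ List Bool  [subst: {-} | 3 pending]
  -> decompose List: push d~Bool
step 3: unify d ~ Bool  [subst: {-} | 3 pending]
  bind d := Bool
step 4: unify (a -> b) ~ (Bool -> c)  [subst: {d:=Bool} | 2 pending]
  -> decompose arrow: push a~Bool, b~c
step 5: unify a ~ Bool  [subst: {d:=Bool} | 3 pending]
  bind a := Bool
step 6: unify b ~ c  [subst: {d:=Bool, a:=Bool} | 2 pending]
  bind b := c
step 7: unify List List Bool ~ (c -> Bool)  [subst: {d:=Bool, a:=Bool, b:=c} | 1 pending]
  clash: List List Bool vs (c -> Bool)

Answer: FAIL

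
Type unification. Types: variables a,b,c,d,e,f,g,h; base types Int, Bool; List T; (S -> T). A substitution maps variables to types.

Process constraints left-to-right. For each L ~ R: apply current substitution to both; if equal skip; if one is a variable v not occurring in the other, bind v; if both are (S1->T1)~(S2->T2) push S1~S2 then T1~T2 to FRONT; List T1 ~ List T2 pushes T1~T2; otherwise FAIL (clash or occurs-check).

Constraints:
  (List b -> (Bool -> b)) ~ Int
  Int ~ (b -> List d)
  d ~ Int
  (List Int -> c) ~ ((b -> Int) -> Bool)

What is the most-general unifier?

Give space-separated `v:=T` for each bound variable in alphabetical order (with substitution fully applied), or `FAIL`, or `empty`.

step 1: unify (List b -> (Bool -> b)) ~ Int  [subst: {-} | 3 pending]
  clash: (List b -> (Bool -> b)) vs Int

Answer: FAIL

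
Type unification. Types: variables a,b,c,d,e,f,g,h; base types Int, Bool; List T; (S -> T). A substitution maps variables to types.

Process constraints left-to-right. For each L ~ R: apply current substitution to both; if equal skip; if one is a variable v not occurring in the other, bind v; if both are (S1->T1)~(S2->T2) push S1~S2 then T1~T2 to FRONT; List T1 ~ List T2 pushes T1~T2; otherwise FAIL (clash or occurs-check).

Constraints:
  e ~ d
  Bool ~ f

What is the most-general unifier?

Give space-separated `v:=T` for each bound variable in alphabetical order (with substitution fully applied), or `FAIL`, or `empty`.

Answer: e:=d f:=Bool

Derivation:
step 1: unify e ~ d  [subst: {-} | 1 pending]
  bind e := d
step 2: unify Bool ~ f  [subst: {e:=d} | 0 pending]
  bind f := Bool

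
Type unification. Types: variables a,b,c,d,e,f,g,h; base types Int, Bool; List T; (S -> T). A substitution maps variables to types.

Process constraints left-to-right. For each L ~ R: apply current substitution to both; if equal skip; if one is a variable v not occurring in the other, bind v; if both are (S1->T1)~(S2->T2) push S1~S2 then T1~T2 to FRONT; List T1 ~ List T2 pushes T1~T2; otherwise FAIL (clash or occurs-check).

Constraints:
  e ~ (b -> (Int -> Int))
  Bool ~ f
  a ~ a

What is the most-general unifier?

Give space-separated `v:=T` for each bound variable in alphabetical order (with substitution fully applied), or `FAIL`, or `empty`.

Answer: e:=(b -> (Int -> Int)) f:=Bool

Derivation:
step 1: unify e ~ (b -> (Int -> Int))  [subst: {-} | 2 pending]
  bind e := (b -> (Int -> Int))
step 2: unify Bool ~ f  [subst: {e:=(b -> (Int -> Int))} | 1 pending]
  bind f := Bool
step 3: unify a ~ a  [subst: {e:=(b -> (Int -> Int)), f:=Bool} | 0 pending]
  -> identical, skip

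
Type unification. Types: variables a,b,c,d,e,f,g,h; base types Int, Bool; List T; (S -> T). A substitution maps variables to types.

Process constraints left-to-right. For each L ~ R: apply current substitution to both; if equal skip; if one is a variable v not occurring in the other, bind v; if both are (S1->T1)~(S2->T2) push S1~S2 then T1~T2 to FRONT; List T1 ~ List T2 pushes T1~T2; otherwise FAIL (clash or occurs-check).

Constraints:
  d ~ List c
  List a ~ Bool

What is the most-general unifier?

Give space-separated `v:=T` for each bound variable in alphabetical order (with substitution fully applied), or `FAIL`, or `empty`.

step 1: unify d ~ List c  [subst: {-} | 1 pending]
  bind d := List c
step 2: unify List a ~ Bool  [subst: {d:=List c} | 0 pending]
  clash: List a vs Bool

Answer: FAIL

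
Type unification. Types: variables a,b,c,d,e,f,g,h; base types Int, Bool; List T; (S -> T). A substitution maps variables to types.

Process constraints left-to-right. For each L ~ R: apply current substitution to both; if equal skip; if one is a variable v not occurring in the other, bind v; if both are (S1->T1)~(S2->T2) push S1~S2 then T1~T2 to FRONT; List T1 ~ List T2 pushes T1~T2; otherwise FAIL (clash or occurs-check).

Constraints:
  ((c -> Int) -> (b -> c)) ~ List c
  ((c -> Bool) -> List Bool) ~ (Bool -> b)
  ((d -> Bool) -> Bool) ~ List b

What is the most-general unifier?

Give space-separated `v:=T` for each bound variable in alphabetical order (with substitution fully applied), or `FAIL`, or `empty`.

Answer: FAIL

Derivation:
step 1: unify ((c -> Int) -> (b -> c)) ~ List c  [subst: {-} | 2 pending]
  clash: ((c -> Int) -> (b -> c)) vs List c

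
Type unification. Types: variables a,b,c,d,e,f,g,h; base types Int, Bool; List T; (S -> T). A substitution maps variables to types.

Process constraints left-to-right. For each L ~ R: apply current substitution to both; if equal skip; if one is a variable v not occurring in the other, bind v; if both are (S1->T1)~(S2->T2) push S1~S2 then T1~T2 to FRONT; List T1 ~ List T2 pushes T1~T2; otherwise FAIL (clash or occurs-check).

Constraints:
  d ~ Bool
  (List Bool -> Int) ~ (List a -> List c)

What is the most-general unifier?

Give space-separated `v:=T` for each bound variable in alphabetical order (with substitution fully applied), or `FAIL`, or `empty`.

Answer: FAIL

Derivation:
step 1: unify d ~ Bool  [subst: {-} | 1 pending]
  bind d := Bool
step 2: unify (List Bool -> Int) ~ (List a -> List c)  [subst: {d:=Bool} | 0 pending]
  -> decompose arrow: push List Bool~List a, Int~List c
step 3: unify List Bool ~ List a  [subst: {d:=Bool} | 1 pending]
  -> decompose List: push Bool~a
step 4: unify Bool ~ a  [subst: {d:=Bool} | 1 pending]
  bind a := Bool
step 5: unify Int ~ List c  [subst: {d:=Bool, a:=Bool} | 0 pending]
  clash: Int vs List c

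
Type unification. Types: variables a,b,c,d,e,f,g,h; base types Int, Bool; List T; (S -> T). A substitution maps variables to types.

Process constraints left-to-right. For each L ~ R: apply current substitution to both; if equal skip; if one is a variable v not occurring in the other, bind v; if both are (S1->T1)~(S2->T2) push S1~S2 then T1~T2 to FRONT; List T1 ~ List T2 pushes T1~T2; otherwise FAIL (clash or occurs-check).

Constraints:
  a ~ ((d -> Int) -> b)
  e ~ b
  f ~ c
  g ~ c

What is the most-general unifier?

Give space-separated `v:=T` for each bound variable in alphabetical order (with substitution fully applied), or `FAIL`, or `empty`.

Answer: a:=((d -> Int) -> b) e:=b f:=c g:=c

Derivation:
step 1: unify a ~ ((d -> Int) -> b)  [subst: {-} | 3 pending]
  bind a := ((d -> Int) -> b)
step 2: unify e ~ b  [subst: {a:=((d -> Int) -> b)} | 2 pending]
  bind e := b
step 3: unify f ~ c  [subst: {a:=((d -> Int) -> b), e:=b} | 1 pending]
  bind f := c
step 4: unify g ~ c  [subst: {a:=((d -> Int) -> b), e:=b, f:=c} | 0 pending]
  bind g := c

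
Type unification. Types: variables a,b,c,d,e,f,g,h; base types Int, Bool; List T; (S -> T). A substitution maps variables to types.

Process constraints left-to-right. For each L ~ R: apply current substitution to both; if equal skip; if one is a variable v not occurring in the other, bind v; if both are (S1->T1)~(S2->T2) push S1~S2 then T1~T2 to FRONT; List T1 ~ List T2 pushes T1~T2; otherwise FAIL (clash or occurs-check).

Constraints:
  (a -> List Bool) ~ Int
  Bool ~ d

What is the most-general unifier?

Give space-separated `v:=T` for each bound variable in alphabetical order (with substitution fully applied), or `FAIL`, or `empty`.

Answer: FAIL

Derivation:
step 1: unify (a -> List Bool) ~ Int  [subst: {-} | 1 pending]
  clash: (a -> List Bool) vs Int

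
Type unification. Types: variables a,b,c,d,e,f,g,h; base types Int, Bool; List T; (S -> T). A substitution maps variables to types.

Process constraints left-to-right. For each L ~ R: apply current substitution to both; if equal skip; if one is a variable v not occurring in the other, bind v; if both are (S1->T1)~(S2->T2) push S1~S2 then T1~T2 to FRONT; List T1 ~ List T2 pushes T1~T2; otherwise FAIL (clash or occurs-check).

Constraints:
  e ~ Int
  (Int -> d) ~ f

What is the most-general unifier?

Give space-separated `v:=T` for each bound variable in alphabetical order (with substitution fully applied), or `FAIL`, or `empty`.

step 1: unify e ~ Int  [subst: {-} | 1 pending]
  bind e := Int
step 2: unify (Int -> d) ~ f  [subst: {e:=Int} | 0 pending]
  bind f := (Int -> d)

Answer: e:=Int f:=(Int -> d)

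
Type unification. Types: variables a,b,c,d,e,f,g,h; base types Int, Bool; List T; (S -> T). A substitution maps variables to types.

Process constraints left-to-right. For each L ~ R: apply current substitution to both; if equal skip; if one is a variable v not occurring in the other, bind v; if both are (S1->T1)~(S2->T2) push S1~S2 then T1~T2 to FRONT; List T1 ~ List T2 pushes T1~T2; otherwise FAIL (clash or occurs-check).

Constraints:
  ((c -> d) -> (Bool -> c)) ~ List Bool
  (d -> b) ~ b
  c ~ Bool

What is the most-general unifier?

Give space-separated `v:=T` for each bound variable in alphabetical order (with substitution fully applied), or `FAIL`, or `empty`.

Answer: FAIL

Derivation:
step 1: unify ((c -> d) -> (Bool -> c)) ~ List Bool  [subst: {-} | 2 pending]
  clash: ((c -> d) -> (Bool -> c)) vs List Bool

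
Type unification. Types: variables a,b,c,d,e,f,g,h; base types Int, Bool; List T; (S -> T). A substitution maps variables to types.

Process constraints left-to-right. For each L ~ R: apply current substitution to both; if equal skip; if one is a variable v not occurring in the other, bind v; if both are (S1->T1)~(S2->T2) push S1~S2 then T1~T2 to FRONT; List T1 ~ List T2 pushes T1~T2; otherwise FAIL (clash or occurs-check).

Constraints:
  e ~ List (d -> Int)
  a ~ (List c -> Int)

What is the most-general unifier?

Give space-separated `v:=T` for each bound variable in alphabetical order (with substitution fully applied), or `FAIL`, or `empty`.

step 1: unify e ~ List (d -> Int)  [subst: {-} | 1 pending]
  bind e := List (d -> Int)
step 2: unify a ~ (List c -> Int)  [subst: {e:=List (d -> Int)} | 0 pending]
  bind a := (List c -> Int)

Answer: a:=(List c -> Int) e:=List (d -> Int)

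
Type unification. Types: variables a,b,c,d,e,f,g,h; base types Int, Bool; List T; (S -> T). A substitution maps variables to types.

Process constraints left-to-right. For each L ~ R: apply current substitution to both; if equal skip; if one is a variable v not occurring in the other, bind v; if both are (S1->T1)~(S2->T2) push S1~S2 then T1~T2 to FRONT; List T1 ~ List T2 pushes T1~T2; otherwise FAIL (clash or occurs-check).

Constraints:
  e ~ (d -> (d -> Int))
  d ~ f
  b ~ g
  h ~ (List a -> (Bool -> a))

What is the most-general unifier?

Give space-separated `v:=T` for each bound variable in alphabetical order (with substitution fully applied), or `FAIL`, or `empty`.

step 1: unify e ~ (d -> (d -> Int))  [subst: {-} | 3 pending]
  bind e := (d -> (d -> Int))
step 2: unify d ~ f  [subst: {e:=(d -> (d -> Int))} | 2 pending]
  bind d := f
step 3: unify b ~ g  [subst: {e:=(d -> (d -> Int)), d:=f} | 1 pending]
  bind b := g
step 4: unify h ~ (List a -> (Bool -> a))  [subst: {e:=(d -> (d -> Int)), d:=f, b:=g} | 0 pending]
  bind h := (List a -> (Bool -> a))

Answer: b:=g d:=f e:=(f -> (f -> Int)) h:=(List a -> (Bool -> a))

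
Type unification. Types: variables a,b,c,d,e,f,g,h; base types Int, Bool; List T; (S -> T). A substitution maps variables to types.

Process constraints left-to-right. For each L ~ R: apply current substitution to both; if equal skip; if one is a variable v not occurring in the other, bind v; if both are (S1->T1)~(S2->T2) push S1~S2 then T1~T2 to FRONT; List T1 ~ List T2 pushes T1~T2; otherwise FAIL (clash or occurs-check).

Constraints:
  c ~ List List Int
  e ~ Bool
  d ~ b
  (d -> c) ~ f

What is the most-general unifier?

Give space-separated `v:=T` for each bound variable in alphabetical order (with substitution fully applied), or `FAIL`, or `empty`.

Answer: c:=List List Int d:=b e:=Bool f:=(b -> List List Int)

Derivation:
step 1: unify c ~ List List Int  [subst: {-} | 3 pending]
  bind c := List List Int
step 2: unify e ~ Bool  [subst: {c:=List List Int} | 2 pending]
  bind e := Bool
step 3: unify d ~ b  [subst: {c:=List List Int, e:=Bool} | 1 pending]
  bind d := b
step 4: unify (b -> List List Int) ~ f  [subst: {c:=List List Int, e:=Bool, d:=b} | 0 pending]
  bind f := (b -> List List Int)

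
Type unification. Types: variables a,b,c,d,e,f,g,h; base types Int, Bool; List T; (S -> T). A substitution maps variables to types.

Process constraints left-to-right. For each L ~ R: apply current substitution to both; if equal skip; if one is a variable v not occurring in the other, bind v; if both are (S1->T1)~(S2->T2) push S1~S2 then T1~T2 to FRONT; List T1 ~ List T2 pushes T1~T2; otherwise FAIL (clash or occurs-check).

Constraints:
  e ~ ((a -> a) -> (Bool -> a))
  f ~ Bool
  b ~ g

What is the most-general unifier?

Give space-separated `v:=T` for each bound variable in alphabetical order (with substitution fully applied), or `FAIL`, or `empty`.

Answer: b:=g e:=((a -> a) -> (Bool -> a)) f:=Bool

Derivation:
step 1: unify e ~ ((a -> a) -> (Bool -> a))  [subst: {-} | 2 pending]
  bind e := ((a -> a) -> (Bool -> a))
step 2: unify f ~ Bool  [subst: {e:=((a -> a) -> (Bool -> a))} | 1 pending]
  bind f := Bool
step 3: unify b ~ g  [subst: {e:=((a -> a) -> (Bool -> a)), f:=Bool} | 0 pending]
  bind b := g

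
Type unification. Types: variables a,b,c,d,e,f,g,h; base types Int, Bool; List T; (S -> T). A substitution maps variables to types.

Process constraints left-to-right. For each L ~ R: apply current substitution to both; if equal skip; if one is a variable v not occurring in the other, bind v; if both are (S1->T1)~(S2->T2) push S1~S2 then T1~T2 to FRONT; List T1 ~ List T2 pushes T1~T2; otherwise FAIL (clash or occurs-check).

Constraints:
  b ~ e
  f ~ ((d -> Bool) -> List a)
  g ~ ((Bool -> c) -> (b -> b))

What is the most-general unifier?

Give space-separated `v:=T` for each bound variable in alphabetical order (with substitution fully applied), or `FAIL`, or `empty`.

step 1: unify b ~ e  [subst: {-} | 2 pending]
  bind b := e
step 2: unify f ~ ((d -> Bool) -> List a)  [subst: {b:=e} | 1 pending]
  bind f := ((d -> Bool) -> List a)
step 3: unify g ~ ((Bool -> c) -> (e -> e))  [subst: {b:=e, f:=((d -> Bool) -> List a)} | 0 pending]
  bind g := ((Bool -> c) -> (e -> e))

Answer: b:=e f:=((d -> Bool) -> List a) g:=((Bool -> c) -> (e -> e))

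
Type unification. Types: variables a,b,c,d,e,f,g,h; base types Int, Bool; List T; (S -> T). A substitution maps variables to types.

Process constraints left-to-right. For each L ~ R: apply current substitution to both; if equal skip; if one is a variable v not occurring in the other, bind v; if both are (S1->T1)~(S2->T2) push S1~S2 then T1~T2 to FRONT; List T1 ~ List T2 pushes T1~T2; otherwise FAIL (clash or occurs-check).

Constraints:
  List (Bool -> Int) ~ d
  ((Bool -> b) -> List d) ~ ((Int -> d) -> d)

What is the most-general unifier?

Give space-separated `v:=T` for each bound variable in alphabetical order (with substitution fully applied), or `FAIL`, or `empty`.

step 1: unify List (Bool -> Int) ~ d  [subst: {-} | 1 pending]
  bind d := List (Bool -> Int)
step 2: unify ((Bool -> b) -> List List (Bool -> Int)) ~ ((Int -> List (Bool -> Int)) -> List (Bool -> Int))  [subst: {d:=List (Bool -> Int)} | 0 pending]
  -> decompose arrow: push (Bool -> b)~(Int -> List (Bool -> Int)), List List (Bool -> Int)~List (Bool -> Int)
step 3: unify (Bool -> b) ~ (Int -> List (Bool -> Int))  [subst: {d:=List (Bool -> Int)} | 1 pending]
  -> decompose arrow: push Bool~Int, b~List (Bool -> Int)
step 4: unify Bool ~ Int  [subst: {d:=List (Bool -> Int)} | 2 pending]
  clash: Bool vs Int

Answer: FAIL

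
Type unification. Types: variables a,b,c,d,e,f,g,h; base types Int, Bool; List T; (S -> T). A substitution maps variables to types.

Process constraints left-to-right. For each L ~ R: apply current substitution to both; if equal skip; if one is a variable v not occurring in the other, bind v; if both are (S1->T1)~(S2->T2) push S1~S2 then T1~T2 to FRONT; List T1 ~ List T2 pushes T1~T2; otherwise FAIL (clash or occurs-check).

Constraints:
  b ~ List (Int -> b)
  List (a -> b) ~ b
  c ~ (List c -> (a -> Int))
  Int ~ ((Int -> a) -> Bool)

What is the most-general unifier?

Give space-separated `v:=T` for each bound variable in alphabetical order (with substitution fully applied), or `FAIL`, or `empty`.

Answer: FAIL

Derivation:
step 1: unify b ~ List (Int -> b)  [subst: {-} | 3 pending]
  occurs-check fail: b in List (Int -> b)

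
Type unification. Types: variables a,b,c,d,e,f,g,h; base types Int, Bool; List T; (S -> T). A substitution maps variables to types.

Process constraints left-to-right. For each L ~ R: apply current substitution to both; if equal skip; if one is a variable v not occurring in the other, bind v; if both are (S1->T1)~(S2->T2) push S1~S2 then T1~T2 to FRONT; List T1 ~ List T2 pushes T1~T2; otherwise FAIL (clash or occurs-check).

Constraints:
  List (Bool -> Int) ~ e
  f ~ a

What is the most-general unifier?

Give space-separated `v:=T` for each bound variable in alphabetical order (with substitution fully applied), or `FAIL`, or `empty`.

step 1: unify List (Bool -> Int) ~ e  [subst: {-} | 1 pending]
  bind e := List (Bool -> Int)
step 2: unify f ~ a  [subst: {e:=List (Bool -> Int)} | 0 pending]
  bind f := a

Answer: e:=List (Bool -> Int) f:=a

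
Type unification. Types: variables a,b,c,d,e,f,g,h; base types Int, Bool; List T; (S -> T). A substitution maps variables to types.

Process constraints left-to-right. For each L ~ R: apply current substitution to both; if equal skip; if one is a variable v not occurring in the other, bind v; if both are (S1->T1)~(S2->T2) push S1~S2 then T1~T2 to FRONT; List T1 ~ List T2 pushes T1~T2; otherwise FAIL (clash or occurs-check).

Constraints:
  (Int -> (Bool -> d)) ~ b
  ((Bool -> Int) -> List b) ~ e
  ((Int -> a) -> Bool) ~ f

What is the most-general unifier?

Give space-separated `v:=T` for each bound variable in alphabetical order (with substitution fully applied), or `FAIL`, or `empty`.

step 1: unify (Int -> (Bool -> d)) ~ b  [subst: {-} | 2 pending]
  bind b := (Int -> (Bool -> d))
step 2: unify ((Bool -> Int) -> List (Int -> (Bool -> d))) ~ e  [subst: {b:=(Int -> (Bool -> d))} | 1 pending]
  bind e := ((Bool -> Int) -> List (Int -> (Bool -> d)))
step 3: unify ((Int -> a) -> Bool) ~ f  [subst: {b:=(Int -> (Bool -> d)), e:=((Bool -> Int) -> List (Int -> (Bool -> d)))} | 0 pending]
  bind f := ((Int -> a) -> Bool)

Answer: b:=(Int -> (Bool -> d)) e:=((Bool -> Int) -> List (Int -> (Bool -> d))) f:=((Int -> a) -> Bool)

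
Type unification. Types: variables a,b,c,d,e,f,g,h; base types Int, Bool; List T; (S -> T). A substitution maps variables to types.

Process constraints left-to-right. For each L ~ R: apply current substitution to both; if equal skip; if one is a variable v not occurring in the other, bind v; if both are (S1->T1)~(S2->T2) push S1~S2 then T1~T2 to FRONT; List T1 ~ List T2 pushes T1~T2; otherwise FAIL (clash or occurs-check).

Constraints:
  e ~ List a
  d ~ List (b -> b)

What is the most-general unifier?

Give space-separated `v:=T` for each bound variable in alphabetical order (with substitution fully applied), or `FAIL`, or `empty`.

step 1: unify e ~ List a  [subst: {-} | 1 pending]
  bind e := List a
step 2: unify d ~ List (b -> b)  [subst: {e:=List a} | 0 pending]
  bind d := List (b -> b)

Answer: d:=List (b -> b) e:=List a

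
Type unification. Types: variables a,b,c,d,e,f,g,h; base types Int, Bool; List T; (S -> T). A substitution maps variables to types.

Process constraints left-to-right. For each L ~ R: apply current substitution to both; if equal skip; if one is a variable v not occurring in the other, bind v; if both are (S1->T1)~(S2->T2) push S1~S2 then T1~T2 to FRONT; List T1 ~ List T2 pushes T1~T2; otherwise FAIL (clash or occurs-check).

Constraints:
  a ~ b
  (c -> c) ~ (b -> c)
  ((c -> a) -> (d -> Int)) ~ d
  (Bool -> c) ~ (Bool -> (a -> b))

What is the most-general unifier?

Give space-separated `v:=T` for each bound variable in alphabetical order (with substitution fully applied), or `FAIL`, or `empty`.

Answer: FAIL

Derivation:
step 1: unify a ~ b  [subst: {-} | 3 pending]
  bind a := b
step 2: unify (c -> c) ~ (b -> c)  [subst: {a:=b} | 2 pending]
  -> decompose arrow: push c~b, c~c
step 3: unify c ~ b  [subst: {a:=b} | 3 pending]
  bind c := b
step 4: unify b ~ b  [subst: {a:=b, c:=b} | 2 pending]
  -> identical, skip
step 5: unify ((b -> b) -> (d -> Int)) ~ d  [subst: {a:=b, c:=b} | 1 pending]
  occurs-check fail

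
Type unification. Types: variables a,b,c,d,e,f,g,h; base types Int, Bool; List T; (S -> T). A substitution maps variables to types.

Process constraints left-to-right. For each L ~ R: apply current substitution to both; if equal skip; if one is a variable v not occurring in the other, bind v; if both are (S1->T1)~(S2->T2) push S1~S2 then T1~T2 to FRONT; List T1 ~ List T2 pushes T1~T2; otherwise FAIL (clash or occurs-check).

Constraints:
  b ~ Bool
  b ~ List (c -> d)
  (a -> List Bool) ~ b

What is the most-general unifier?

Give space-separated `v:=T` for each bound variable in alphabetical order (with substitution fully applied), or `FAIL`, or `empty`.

step 1: unify b ~ Bool  [subst: {-} | 2 pending]
  bind b := Bool
step 2: unify Bool ~ List (c -> d)  [subst: {b:=Bool} | 1 pending]
  clash: Bool vs List (c -> d)

Answer: FAIL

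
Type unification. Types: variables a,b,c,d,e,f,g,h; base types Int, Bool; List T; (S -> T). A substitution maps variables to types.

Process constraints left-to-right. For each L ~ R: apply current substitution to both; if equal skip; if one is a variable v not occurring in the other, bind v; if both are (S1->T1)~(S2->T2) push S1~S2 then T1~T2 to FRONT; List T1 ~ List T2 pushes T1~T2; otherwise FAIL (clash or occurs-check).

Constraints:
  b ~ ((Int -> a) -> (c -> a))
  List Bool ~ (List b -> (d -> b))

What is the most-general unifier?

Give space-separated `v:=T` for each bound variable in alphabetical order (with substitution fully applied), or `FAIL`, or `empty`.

step 1: unify b ~ ((Int -> a) -> (c -> a))  [subst: {-} | 1 pending]
  bind b := ((Int -> a) -> (c -> a))
step 2: unify List Bool ~ (List ((Int -> a) -> (c -> a)) -> (d -> ((Int -> a) -> (c -> a))))  [subst: {b:=((Int -> a) -> (c -> a))} | 0 pending]
  clash: List Bool vs (List ((Int -> a) -> (c -> a)) -> (d -> ((Int -> a) -> (c -> a))))

Answer: FAIL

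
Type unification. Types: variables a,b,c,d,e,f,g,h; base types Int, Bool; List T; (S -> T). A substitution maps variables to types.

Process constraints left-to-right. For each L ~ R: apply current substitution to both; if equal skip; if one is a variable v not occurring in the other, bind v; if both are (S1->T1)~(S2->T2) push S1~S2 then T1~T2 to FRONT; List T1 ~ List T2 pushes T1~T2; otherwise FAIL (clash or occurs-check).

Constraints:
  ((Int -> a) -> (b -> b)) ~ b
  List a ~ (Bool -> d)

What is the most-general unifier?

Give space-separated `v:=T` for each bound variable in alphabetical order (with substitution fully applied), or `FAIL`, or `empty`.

Answer: FAIL

Derivation:
step 1: unify ((Int -> a) -> (b -> b)) ~ b  [subst: {-} | 1 pending]
  occurs-check fail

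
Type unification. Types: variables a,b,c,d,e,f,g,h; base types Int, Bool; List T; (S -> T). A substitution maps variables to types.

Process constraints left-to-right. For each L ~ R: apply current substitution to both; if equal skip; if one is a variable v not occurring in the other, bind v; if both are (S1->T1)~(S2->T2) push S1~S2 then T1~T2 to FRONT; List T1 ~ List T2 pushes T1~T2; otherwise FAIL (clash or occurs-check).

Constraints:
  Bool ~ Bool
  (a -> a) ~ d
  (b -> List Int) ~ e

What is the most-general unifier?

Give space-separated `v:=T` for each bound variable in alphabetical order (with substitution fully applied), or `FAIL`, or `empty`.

Answer: d:=(a -> a) e:=(b -> List Int)

Derivation:
step 1: unify Bool ~ Bool  [subst: {-} | 2 pending]
  -> identical, skip
step 2: unify (a -> a) ~ d  [subst: {-} | 1 pending]
  bind d := (a -> a)
step 3: unify (b -> List Int) ~ e  [subst: {d:=(a -> a)} | 0 pending]
  bind e := (b -> List Int)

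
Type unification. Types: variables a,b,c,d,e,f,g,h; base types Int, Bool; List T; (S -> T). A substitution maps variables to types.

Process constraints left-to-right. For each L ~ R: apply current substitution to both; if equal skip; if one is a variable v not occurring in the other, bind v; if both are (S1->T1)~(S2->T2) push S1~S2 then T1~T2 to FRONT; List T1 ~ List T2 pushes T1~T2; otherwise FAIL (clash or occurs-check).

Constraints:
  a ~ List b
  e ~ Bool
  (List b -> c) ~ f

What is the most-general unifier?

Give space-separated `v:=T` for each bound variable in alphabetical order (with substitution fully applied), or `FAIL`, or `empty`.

Answer: a:=List b e:=Bool f:=(List b -> c)

Derivation:
step 1: unify a ~ List b  [subst: {-} | 2 pending]
  bind a := List b
step 2: unify e ~ Bool  [subst: {a:=List b} | 1 pending]
  bind e := Bool
step 3: unify (List b -> c) ~ f  [subst: {a:=List b, e:=Bool} | 0 pending]
  bind f := (List b -> c)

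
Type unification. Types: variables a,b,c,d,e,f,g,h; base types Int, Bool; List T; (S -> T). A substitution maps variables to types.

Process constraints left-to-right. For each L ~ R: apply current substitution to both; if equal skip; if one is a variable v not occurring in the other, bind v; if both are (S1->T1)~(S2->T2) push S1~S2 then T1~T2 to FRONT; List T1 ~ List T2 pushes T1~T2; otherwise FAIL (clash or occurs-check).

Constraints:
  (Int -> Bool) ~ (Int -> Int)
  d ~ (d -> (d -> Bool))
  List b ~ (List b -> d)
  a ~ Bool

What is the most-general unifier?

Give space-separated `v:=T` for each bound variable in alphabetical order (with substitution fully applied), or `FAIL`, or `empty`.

step 1: unify (Int -> Bool) ~ (Int -> Int)  [subst: {-} | 3 pending]
  -> decompose arrow: push Int~Int, Bool~Int
step 2: unify Int ~ Int  [subst: {-} | 4 pending]
  -> identical, skip
step 3: unify Bool ~ Int  [subst: {-} | 3 pending]
  clash: Bool vs Int

Answer: FAIL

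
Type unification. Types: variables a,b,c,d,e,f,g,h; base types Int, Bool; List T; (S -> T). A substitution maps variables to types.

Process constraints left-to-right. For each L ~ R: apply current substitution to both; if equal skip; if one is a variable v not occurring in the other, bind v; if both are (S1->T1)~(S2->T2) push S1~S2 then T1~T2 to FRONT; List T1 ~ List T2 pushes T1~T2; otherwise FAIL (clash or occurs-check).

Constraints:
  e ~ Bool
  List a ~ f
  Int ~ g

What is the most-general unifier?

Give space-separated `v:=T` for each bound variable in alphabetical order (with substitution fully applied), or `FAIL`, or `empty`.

step 1: unify e ~ Bool  [subst: {-} | 2 pending]
  bind e := Bool
step 2: unify List a ~ f  [subst: {e:=Bool} | 1 pending]
  bind f := List a
step 3: unify Int ~ g  [subst: {e:=Bool, f:=List a} | 0 pending]
  bind g := Int

Answer: e:=Bool f:=List a g:=Int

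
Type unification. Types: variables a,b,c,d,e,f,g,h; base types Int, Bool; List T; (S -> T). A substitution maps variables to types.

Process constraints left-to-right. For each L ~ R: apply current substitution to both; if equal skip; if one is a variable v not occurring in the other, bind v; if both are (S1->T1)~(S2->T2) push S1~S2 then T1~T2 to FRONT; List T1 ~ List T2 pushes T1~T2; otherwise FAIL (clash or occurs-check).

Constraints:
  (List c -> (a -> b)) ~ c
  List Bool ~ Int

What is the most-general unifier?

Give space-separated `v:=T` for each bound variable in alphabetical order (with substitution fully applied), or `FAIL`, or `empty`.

Answer: FAIL

Derivation:
step 1: unify (List c -> (a -> b)) ~ c  [subst: {-} | 1 pending]
  occurs-check fail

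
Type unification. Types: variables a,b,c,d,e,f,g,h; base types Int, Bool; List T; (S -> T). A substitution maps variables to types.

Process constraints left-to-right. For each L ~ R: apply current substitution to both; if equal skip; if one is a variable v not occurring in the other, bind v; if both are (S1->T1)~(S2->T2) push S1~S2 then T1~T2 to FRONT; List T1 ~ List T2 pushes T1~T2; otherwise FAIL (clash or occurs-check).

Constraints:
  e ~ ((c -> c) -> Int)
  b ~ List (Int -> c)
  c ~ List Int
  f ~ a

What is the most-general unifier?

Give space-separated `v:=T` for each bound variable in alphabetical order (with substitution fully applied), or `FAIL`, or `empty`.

step 1: unify e ~ ((c -> c) -> Int)  [subst: {-} | 3 pending]
  bind e := ((c -> c) -> Int)
step 2: unify b ~ List (Int -> c)  [subst: {e:=((c -> c) -> Int)} | 2 pending]
  bind b := List (Int -> c)
step 3: unify c ~ List Int  [subst: {e:=((c -> c) -> Int), b:=List (Int -> c)} | 1 pending]
  bind c := List Int
step 4: unify f ~ a  [subst: {e:=((c -> c) -> Int), b:=List (Int -> c), c:=List Int} | 0 pending]
  bind f := a

Answer: b:=List (Int -> List Int) c:=List Int e:=((List Int -> List Int) -> Int) f:=a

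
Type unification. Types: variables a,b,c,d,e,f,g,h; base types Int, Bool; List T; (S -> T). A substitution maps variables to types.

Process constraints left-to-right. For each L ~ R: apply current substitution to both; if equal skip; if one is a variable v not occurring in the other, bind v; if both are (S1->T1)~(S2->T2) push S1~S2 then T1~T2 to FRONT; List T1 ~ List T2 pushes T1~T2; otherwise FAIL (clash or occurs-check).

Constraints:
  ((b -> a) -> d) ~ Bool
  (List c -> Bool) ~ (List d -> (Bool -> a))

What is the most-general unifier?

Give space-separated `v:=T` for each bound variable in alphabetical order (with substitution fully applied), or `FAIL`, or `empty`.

Answer: FAIL

Derivation:
step 1: unify ((b -> a) -> d) ~ Bool  [subst: {-} | 1 pending]
  clash: ((b -> a) -> d) vs Bool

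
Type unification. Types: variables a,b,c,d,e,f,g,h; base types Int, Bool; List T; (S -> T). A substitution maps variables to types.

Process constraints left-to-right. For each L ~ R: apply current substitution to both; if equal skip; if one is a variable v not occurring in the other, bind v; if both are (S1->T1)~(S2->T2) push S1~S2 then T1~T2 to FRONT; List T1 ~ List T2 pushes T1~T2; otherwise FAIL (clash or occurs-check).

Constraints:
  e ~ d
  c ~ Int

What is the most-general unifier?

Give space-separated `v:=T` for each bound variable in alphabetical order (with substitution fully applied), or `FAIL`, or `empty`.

Answer: c:=Int e:=d

Derivation:
step 1: unify e ~ d  [subst: {-} | 1 pending]
  bind e := d
step 2: unify c ~ Int  [subst: {e:=d} | 0 pending]
  bind c := Int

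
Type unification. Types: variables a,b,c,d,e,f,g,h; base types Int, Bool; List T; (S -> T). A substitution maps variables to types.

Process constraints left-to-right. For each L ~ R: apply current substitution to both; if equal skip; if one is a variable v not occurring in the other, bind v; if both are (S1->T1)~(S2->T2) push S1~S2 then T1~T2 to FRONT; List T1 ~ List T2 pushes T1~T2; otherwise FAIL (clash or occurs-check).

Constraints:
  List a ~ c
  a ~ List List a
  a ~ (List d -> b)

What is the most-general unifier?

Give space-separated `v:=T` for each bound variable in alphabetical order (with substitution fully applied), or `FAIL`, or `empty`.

Answer: FAIL

Derivation:
step 1: unify List a ~ c  [subst: {-} | 2 pending]
  bind c := List a
step 2: unify a ~ List List a  [subst: {c:=List a} | 1 pending]
  occurs-check fail: a in List List a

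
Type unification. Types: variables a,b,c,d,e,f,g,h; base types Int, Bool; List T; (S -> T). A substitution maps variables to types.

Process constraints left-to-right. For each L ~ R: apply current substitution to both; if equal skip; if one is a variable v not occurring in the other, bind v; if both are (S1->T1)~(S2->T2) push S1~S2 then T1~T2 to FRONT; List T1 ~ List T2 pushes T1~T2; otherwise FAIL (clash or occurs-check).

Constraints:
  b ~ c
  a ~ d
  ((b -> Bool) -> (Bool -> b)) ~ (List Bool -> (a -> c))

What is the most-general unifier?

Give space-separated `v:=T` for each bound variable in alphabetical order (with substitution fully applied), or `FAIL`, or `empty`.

Answer: FAIL

Derivation:
step 1: unify b ~ c  [subst: {-} | 2 pending]
  bind b := c
step 2: unify a ~ d  [subst: {b:=c} | 1 pending]
  bind a := d
step 3: unify ((c -> Bool) -> (Bool -> c)) ~ (List Bool -> (d -> c))  [subst: {b:=c, a:=d} | 0 pending]
  -> decompose arrow: push (c -> Bool)~List Bool, (Bool -> c)~(d -> c)
step 4: unify (c -> Bool) ~ List Bool  [subst: {b:=c, a:=d} | 1 pending]
  clash: (c -> Bool) vs List Bool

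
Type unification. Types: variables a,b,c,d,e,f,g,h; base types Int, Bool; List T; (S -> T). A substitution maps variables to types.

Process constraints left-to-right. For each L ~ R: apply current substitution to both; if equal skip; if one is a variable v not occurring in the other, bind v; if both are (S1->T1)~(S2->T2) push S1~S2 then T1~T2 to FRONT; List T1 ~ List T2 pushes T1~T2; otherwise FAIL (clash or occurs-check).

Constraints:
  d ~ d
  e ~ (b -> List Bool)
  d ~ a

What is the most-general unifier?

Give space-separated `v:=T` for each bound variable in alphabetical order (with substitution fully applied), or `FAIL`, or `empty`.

step 1: unify d ~ d  [subst: {-} | 2 pending]
  -> identical, skip
step 2: unify e ~ (b -> List Bool)  [subst: {-} | 1 pending]
  bind e := (b -> List Bool)
step 3: unify d ~ a  [subst: {e:=(b -> List Bool)} | 0 pending]
  bind d := a

Answer: d:=a e:=(b -> List Bool)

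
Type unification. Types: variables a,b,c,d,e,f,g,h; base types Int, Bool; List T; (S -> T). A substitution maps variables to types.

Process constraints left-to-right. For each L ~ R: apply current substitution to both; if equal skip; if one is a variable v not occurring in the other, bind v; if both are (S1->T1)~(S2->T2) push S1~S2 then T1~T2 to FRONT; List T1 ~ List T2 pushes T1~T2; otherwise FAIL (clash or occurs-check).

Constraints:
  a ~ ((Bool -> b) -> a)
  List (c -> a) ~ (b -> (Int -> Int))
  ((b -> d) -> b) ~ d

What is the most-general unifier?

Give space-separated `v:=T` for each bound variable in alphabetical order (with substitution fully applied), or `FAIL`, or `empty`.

step 1: unify a ~ ((Bool -> b) -> a)  [subst: {-} | 2 pending]
  occurs-check fail: a in ((Bool -> b) -> a)

Answer: FAIL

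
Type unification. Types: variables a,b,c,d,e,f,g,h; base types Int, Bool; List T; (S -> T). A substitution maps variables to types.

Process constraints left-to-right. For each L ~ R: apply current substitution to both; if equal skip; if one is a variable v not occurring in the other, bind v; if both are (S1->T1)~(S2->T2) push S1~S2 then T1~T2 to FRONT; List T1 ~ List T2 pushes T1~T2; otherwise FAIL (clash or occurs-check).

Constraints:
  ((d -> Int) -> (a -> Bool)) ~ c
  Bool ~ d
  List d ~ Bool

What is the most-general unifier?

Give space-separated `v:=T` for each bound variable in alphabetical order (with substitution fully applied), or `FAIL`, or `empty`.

step 1: unify ((d -> Int) -> (a -> Bool)) ~ c  [subst: {-} | 2 pending]
  bind c := ((d -> Int) -> (a -> Bool))
step 2: unify Bool ~ d  [subst: {c:=((d -> Int) -> (a -> Bool))} | 1 pending]
  bind d := Bool
step 3: unify List Bool ~ Bool  [subst: {c:=((d -> Int) -> (a -> Bool)), d:=Bool} | 0 pending]
  clash: List Bool vs Bool

Answer: FAIL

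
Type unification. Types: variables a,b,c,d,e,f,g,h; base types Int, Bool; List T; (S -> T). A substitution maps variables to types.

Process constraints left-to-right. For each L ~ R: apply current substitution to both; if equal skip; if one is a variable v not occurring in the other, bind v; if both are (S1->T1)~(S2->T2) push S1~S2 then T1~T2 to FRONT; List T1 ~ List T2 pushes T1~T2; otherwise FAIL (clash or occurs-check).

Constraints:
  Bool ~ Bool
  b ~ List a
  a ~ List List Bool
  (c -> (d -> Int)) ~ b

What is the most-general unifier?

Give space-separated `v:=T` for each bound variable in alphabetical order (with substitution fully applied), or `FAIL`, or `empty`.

Answer: FAIL

Derivation:
step 1: unify Bool ~ Bool  [subst: {-} | 3 pending]
  -> identical, skip
step 2: unify b ~ List a  [subst: {-} | 2 pending]
  bind b := List a
step 3: unify a ~ List List Bool  [subst: {b:=List a} | 1 pending]
  bind a := List List Bool
step 4: unify (c -> (d -> Int)) ~ List List List Bool  [subst: {b:=List a, a:=List List Bool} | 0 pending]
  clash: (c -> (d -> Int)) vs List List List Bool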